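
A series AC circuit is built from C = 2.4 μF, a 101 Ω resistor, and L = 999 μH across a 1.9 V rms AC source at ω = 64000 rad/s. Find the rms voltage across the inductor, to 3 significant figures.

1.05 V

X_L = ωL = 63.9 Ω
X_C = 1/(ωC) = 6.51 Ω
Net reactance X = X_L − X_C = 57.4 Ω
Z = 101 + j57.4 Ω
|Z| = √(101² + 57.4²) = 116 Ω
I = V/|Z| = 16.4 mA
V_L = I·|Z_L| = 0.0164 × 63.9 = 1.05 V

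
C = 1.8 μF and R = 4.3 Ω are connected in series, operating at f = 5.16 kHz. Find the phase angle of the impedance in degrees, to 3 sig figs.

-75.9°

ω = 2πf = 32420 rad/s
X_C = 1/(ωC) = 17.1 Ω
Z = 4.30 − j17.1 Ω
|Z| = √(4.30² + 17.1²) = 17.7 Ω
∠Z = arctan(-17.1/4.30) = -75.9°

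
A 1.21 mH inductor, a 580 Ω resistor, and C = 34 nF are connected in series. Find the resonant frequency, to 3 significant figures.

24.8 kHz

ω₀ = 1/√(LC) = 1/√(0.00121 × 3.4e-08) = 155900 rad/s
f₀ = ω₀/(2π) = 24.8 kHz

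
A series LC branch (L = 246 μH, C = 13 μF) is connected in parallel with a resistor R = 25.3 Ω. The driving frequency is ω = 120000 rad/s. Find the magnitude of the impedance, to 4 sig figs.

19.03 Ω

X_L = ωL = 29.52 Ω
X_C = 1/(ωC) = 0.6410 Ω
Branch 1: Z₁ = R = 25.30 Ω
Branch 2 (series LC): Z₂ = j(X_L − X_C) = j28.88 Ω
Parallel: Z = Z₁Z₂/(Z₁+Z₂), |Z| = 19.03 Ω, ∠Z = 41.22°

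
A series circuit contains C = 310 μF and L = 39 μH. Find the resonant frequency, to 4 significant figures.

ω₀ = 1/√(LC) = 1/√(3.9e-05 × 0.00031) = 9095 rad/s
f₀ = ω₀/(2π) = 1.447 kHz

1.447 kHz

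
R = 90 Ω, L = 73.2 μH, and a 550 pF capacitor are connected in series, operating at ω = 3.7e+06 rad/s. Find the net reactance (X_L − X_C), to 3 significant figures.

X_L = ωL = 271 Ω
X_C = 1/(ωC) = 491 Ω
X = 271 − 491 = -221 Ω

-221 Ω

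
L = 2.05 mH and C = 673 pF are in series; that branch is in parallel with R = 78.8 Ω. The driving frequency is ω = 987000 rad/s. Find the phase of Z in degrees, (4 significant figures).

X_L = ωL = 2023 Ω
X_C = 1/(ωC) = 1505 Ω
Branch 1: Z₁ = R = 78.80 Ω
Branch 2 (series LC): Z₂ = j(X_L − X_C) = j517.9 Ω
Parallel: Z = Z₁Z₂/(Z₁+Z₂), |Z| = 77.90 Ω, ∠Z = 8.651°

8.651°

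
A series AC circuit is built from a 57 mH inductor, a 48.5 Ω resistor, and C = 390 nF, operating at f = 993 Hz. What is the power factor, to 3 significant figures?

0.659

ω = 2πf = 6239 rad/s
X_L = ωL = 356 Ω
X_C = 1/(ωC) = 411 Ω
Net reactance X = X_L − X_C = -55.3 Ω
Z = 48.5 − j55.3 Ω
|Z| = √(48.5² + 55.3²) = 73.6 Ω
∠Z = arctan(-55.3/48.5) = -48.8°
cos φ = cos(-48.8°) = 0.659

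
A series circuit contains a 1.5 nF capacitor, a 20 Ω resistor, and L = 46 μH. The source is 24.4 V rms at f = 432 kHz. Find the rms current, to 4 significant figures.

ω = 2πf = 2.714e+06 rad/s
X_L = ωL = 124.9 Ω
X_C = 1/(ωC) = 245.6 Ω
Net reactance X = X_L − X_C = -120.8 Ω
Z = 20.00 − j120.8 Ω
|Z| = √(20.00² + 120.8²) = 122.4 Ω
I = V/|Z| = 24.4/122.4 = 199.4 mA

199.4 mA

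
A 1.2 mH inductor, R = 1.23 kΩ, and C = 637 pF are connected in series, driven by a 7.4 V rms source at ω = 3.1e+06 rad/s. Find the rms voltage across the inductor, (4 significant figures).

X_L = ωL = 3720 Ω
X_C = 1/(ωC) = 506.4 Ω
Net reactance X = X_L − X_C = 3214 Ω
Z = 1230 + j3214 Ω
|Z| = √(1230² + 3214²) = 3441 Ω
I = V/|Z| = 2.151 mA
V_L = I·|Z_L| = 0.002151 × 3720 = 8.000 V

8.000 V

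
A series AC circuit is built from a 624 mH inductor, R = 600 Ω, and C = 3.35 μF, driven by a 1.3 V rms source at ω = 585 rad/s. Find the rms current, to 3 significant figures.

2.11 mA

X_L = ωL = 365 Ω
X_C = 1/(ωC) = 510 Ω
Net reactance X = X_L − X_C = -145 Ω
Z = 600 − j145 Ω
|Z| = √(600² + 145²) = 617 Ω
I = V/|Z| = 1.3/617 = 2.11 mA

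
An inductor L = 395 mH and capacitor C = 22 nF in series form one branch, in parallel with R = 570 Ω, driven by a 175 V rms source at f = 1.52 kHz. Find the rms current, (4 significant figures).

354.5 mA

ω = 2πf = 9550 rad/s
X_L = ωL = 3772 Ω
X_C = 1/(ωC) = 4759 Ω
Branch 1: Z₁ = R = 570.0 Ω
Branch 2 (series LC): Z₂ = j(X_L − X_C) = −j987.0 Ω
Parallel: Z = Z₁Z₂/(Z₁+Z₂), |Z| = 493.6 Ω, ∠Z = -30.01°
I = V/|Z| = 175/493.6 = 354.5 mA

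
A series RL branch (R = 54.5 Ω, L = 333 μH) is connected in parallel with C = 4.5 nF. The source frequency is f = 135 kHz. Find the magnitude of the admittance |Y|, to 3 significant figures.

773 μS

ω = 2πf = 848200 rad/s
X_L = ωL = 282 Ω
X_C = 1/(ωC) = 262 Ω
Branch 1 (R+jX_L): Z₁ = 54.5 + j282 Ω, |Z₁| = 288 Ω
Branch 2 (−jX_C): Z₂ = −j262 Ω
Parallel: Z = Z₁Z₂/(Z₁+Z₂), |Z| = 1290 Ω, ∠Z = -31.5°
|Y| = 1/|Z| = 773 μS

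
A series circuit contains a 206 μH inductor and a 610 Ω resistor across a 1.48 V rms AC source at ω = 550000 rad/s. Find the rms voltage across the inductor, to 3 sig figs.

0.270 V

X_L = ωL = 113 Ω
Z = 610 + j113 Ω
|Z| = √(610² + 113²) = 620 Ω
I = V/|Z| = 2.39 mA
V_L = I·|Z_L| = 0.00239 × 113 = 0.270 V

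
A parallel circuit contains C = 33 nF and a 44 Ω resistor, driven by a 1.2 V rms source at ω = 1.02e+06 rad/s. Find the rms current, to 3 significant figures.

X_C = 1/(ωC) = 29.7 Ω
Parallel: admittances add. Y = 1/R + jωC
Y = (0.0227 + j0.0337) S
|Y| = 0.0406 S → |Z| = 1/|Y| = 24.6 Ω, ∠Z = −∠Y = -56.0°
I = V/|Z| = 1.2/24.6 = 48.7 mA

48.7 mA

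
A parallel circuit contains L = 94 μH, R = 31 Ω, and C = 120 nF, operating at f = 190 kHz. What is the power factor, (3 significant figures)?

0.233

ω = 2πf = 1.194e+06 rad/s
X_L = ωL = 112 Ω
X_C = 1/(ωC) = 6.98 Ω
Parallel: admittances add. Y = 1/R + 1/(jωL) + jωC
Y = (0.0323 + j0.134) S
|Y| = 0.138 S → |Z| = 1/|Y| = 7.24 Ω, ∠Z = −∠Y = -76.5°
cos φ = cos(-76.5°) = 0.233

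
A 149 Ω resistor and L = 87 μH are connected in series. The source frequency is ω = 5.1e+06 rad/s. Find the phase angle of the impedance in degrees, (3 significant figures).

71.4°

X_L = ωL = 444 Ω
Z = 149 + j444 Ω
|Z| = √(149² + 444²) = 468 Ω
∠Z = arctan(444/149) = 71.4°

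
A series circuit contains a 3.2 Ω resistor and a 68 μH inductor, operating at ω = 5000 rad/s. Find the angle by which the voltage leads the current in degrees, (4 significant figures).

X_L = ωL = 0.3400 Ω
Z = 3.200 + j0.3400 Ω
|Z| = √(3.200² + 0.3400²) = 3.218 Ω
∠Z = arctan(0.3400/3.200) = 6.065°

6.065°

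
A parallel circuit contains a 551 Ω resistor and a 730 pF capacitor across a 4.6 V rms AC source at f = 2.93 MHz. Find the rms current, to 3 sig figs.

ω = 2πf = 1.841e+07 rad/s
X_C = 1/(ωC) = 74.4 Ω
Parallel: admittances add. Y = 1/R + jωC
Y = (0.00181 + j0.0134) S
|Y| = 0.0136 S → |Z| = 1/|Y| = 73.7 Ω, ∠Z = −∠Y = -82.3°
I = V/|Z| = 4.6/73.7 = 62.4 mA

62.4 mA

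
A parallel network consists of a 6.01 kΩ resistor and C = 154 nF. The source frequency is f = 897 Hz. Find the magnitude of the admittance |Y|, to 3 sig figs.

ω = 2πf = 5636 rad/s
X_C = 1/(ωC) = 1150 Ω
Parallel: admittances add. Y = 1/R + jωC
Y = (0.000166 + j0.000868) S
|Y| = 0.000884 S → |Z| = 1/|Y| = 1130 Ω, ∠Z = −∠Y = -79.1°

884 μS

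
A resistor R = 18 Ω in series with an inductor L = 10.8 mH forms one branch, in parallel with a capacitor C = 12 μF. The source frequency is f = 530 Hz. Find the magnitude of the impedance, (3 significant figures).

ω = 2πf = 3330 rad/s
X_L = ωL = 36.0 Ω
X_C = 1/(ωC) = 25.0 Ω
Branch 1 (R+jX_L): Z₁ = 18.0 + j36.0 Ω, |Z₁| = 40.2 Ω
Branch 2 (−jX_C): Z₂ = −j25.0 Ω
Parallel: Z = Z₁Z₂/(Z₁+Z₂), |Z| = 47.8 Ω, ∠Z = -57.9°

47.8 Ω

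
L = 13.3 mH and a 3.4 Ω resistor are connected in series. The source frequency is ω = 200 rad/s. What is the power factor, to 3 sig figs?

X_L = ωL = 2.66 Ω
Z = 3.40 + j2.66 Ω
|Z| = √(3.40² + 2.66²) = 4.32 Ω
∠Z = arctan(2.66/3.40) = 38.0°
cos φ = cos(38.0°) = 0.788

0.788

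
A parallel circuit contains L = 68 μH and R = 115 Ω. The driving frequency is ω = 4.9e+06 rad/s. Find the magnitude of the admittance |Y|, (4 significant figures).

9.199 mS

X_L = ωL = 333.2 Ω
Parallel: admittances add. Y = 1/R + 1/(jωL)
Y = (0.008696 − j0.003001) S
|Y| = 0.009199 S → |Z| = 1/|Y| = 108.7 Ω, ∠Z = −∠Y = 19.04°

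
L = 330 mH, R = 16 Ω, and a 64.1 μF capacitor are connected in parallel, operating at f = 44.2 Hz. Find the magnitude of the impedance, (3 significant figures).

15.9 Ω

ω = 2πf = 277.7 rad/s
X_L = ωL = 91.6 Ω
X_C = 1/(ωC) = 56.2 Ω
Parallel: admittances add. Y = 1/R + 1/(jωL) + jωC
Y = (0.0625 + j0.00689) S
|Y| = 0.0629 S → |Z| = 1/|Y| = 15.9 Ω, ∠Z = −∠Y = -6.29°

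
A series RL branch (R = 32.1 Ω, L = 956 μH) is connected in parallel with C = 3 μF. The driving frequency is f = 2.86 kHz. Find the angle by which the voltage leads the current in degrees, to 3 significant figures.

-59.4°

ω = 2πf = 17970 rad/s
X_L = ωL = 17.2 Ω
X_C = 1/(ωC) = 18.5 Ω
Branch 1 (R+jX_L): Z₁ = 32.1 + j17.2 Ω, |Z₁| = 36.4 Ω
Branch 2 (−jX_C): Z₂ = −j18.5 Ω
Parallel: Z = Z₁Z₂/(Z₁+Z₂), |Z| = 21.0 Ω, ∠Z = -59.4°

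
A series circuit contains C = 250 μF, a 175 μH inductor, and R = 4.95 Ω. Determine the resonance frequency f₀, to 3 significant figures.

761 Hz

ω₀ = 1/√(LC) = 1/√(0.000175 × 0.00025) = 4781 rad/s
f₀ = ω₀/(2π) = 761 Hz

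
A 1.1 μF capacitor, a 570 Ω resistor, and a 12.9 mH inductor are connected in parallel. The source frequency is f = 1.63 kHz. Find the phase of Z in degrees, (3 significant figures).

ω = 2πf = 10240 rad/s
X_L = ωL = 132 Ω
X_C = 1/(ωC) = 88.8 Ω
Parallel: admittances add. Y = 1/R + 1/(jωL) + jωC
Y = (0.00175 + j0.00370) S
|Y| = 0.00409 S → |Z| = 1/|Y| = 244 Ω, ∠Z = −∠Y = -64.6°

-64.6°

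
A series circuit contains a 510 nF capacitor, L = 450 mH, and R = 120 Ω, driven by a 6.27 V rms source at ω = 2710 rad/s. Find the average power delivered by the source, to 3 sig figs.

18.1 mW

X_L = ωL = 1220 Ω
X_C = 1/(ωC) = 724 Ω
Net reactance X = X_L − X_C = 496 Ω
Z = 120 + j496 Ω
|Z| = √(120² + 496²) = 510 Ω
∠Z = arctan(496/120) = 76.4°
I = V/|Z| = 12.3 mA
P = VI cos φ = 6.27 × 0.0123 × cos(76.4°) = 18.1 mW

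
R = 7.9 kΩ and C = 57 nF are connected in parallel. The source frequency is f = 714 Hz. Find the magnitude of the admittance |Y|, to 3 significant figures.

285 μS

ω = 2πf = 4486 rad/s
X_C = 1/(ωC) = 3910 Ω
Parallel: admittances add. Y = 1/R + jωC
Y = (0.000127 + j0.000256) S
|Y| = 0.000285 S → |Z| = 1/|Y| = 3500 Ω, ∠Z = −∠Y = -63.7°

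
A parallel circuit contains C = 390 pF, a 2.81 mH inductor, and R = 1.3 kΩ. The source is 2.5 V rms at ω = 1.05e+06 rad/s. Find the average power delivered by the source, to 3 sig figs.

4.81 mW

X_L = ωL = 2950 Ω
X_C = 1/(ωC) = 2440 Ω
Parallel: admittances add. Y = 1/R + 1/(jωL) + jωC
Y = (0.000769 + j7.06e-05) S
|Y| = 0.000772 S → |Z| = 1/|Y| = 1290 Ω, ∠Z = −∠Y = -5.24°
I = V/|Z| = 1.93 mA
P = VI cos φ = 2.5 × 0.00193 × cos(-5.24°) = 4.81 mW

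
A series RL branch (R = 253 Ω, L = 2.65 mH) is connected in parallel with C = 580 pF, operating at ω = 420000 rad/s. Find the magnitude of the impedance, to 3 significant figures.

X_L = ωL = 1110 Ω
X_C = 1/(ωC) = 4110 Ω
Branch 1 (R+jX_L): Z₁ = 253 + j1110 Ω, |Z₁| = 1140 Ω
Branch 2 (−jX_C): Z₂ = −j4110 Ω
Parallel: Z = Z₁Z₂/(Z₁+Z₂), |Z| = 1560 Ω, ∠Z = 72.4°

1560 Ω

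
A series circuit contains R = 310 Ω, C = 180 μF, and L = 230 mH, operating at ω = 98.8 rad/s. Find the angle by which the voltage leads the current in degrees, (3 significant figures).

-6.17°

X_L = ωL = 22.7 Ω
X_C = 1/(ωC) = 56.2 Ω
Net reactance X = X_L − X_C = -33.5 Ω
Z = 310 − j33.5 Ω
|Z| = √(310² + 33.5²) = 312 Ω
∠Z = arctan(-33.5/310) = -6.17°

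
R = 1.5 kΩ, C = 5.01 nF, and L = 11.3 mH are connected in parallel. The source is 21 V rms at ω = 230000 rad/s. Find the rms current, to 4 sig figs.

21.35 mA

X_L = ωL = 2599 Ω
X_C = 1/(ωC) = 867.8 Ω
Parallel: admittances add. Y = 1/R + 1/(jωL) + jωC
Y = (0.0006667 + j0.0007675) S
|Y| = 0.001017 S → |Z| = 1/|Y| = 983.6 Ω, ∠Z = −∠Y = -49.02°
I = V/|Z| = 21/983.6 = 21.35 mA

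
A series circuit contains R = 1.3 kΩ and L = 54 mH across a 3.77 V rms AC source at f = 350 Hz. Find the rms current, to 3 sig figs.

ω = 2πf = 2199 rad/s
X_L = ωL = 119 Ω
Z = 1300 + j119 Ω
|Z| = √(1300² + 119²) = 1310 Ω
I = V/|Z| = 3.77/1310 = 2.89 mA

2.89 mA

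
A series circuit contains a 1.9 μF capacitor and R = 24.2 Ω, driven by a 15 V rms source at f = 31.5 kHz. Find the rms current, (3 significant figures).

ω = 2πf = 197900 rad/s
X_C = 1/(ωC) = 2.66 Ω
Z = 24.2 − j2.66 Ω
|Z| = √(24.2² + 2.66²) = 24.3 Ω
I = V/|Z| = 15/24.3 = 616 mA

616 mA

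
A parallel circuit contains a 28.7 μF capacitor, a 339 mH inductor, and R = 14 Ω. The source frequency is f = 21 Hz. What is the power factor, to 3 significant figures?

0.968

ω = 2πf = 131.9 rad/s
X_L = ωL = 44.7 Ω
X_C = 1/(ωC) = 264 Ω
Parallel: admittances add. Y = 1/R + 1/(jωL) + jωC
Y = (0.0714 − j0.0186) S
|Y| = 0.0738 S → |Z| = 1/|Y| = 13.5 Ω, ∠Z = −∠Y = 14.6°
cos φ = cos(14.6°) = 0.968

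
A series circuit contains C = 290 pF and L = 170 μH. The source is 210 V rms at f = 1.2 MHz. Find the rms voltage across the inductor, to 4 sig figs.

ω = 2πf = 7.54e+06 rad/s
X_L = ωL = 1282 Ω
X_C = 1/(ωC) = 457.3 Ω
Net reactance X = X_L − X_C = 824.4 Ω
Z = j824.4 Ω
|Z| = √(0² + 824.4²) = 824.4 Ω
I = V/|Z| = 254.7 mA
V_L = I·|Z_L| = 0.2547 × 1282 = 326.5 V

326.5 V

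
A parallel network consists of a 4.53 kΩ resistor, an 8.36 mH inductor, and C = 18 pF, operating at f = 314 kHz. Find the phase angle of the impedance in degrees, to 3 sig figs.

ω = 2πf = 1.973e+06 rad/s
X_L = ωL = 16500 Ω
X_C = 1/(ωC) = 28200 Ω
Parallel: admittances add. Y = 1/R + 1/(jωL) + jωC
Y = (0.000221 − j2.51e-05) S
|Y| = 0.000222 S → |Z| = 1/|Y| = 4500 Ω, ∠Z = −∠Y = 6.49°

6.49°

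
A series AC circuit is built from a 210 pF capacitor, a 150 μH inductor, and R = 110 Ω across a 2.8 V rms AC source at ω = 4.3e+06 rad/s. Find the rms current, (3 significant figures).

5.89 mA

X_L = ωL = 645 Ω
X_C = 1/(ωC) = 1110 Ω
Net reactance X = X_L − X_C = -462 Ω
Z = 110 − j462 Ω
|Z| = √(110² + 462²) = 475 Ω
I = V/|Z| = 2.8/475 = 5.89 mA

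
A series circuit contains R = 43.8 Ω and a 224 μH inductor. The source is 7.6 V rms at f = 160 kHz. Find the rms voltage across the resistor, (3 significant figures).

ω = 2πf = 1.005e+06 rad/s
X_L = ωL = 225 Ω
Z = 43.8 + j225 Ω
|Z| = √(43.8² + 225²) = 229 Ω
I = V/|Z| = 33.1 mA
V_R = I·|Z_R| = 0.0331 × 43.8 = 1.45 V

1.45 V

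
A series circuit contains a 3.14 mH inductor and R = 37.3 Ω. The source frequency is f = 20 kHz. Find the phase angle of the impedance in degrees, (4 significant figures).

84.60°

ω = 2πf = 125700 rad/s
X_L = ωL = 394.6 Ω
Z = 37.30 + j394.6 Ω
|Z| = √(37.30² + 394.6²) = 396.3 Ω
∠Z = arctan(394.6/37.30) = 84.60°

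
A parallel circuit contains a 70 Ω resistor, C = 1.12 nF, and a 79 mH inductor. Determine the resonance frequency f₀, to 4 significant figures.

ω₀ = 1/√(LC) = 1/√(0.079 × 1.12e-09) = 106300 rad/s
f₀ = ω₀/(2π) = 16.92 kHz

16.92 kHz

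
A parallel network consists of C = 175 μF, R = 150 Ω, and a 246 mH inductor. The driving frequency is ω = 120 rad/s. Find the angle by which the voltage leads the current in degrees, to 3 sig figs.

X_L = ωL = 29.5 Ω
X_C = 1/(ωC) = 47.6 Ω
Parallel: admittances add. Y = 1/R + 1/(jωL) + jωC
Y = (0.00667 − j0.0129) S
|Y| = 0.0145 S → |Z| = 1/|Y| = 69.0 Ω, ∠Z = −∠Y = 62.6°

62.6°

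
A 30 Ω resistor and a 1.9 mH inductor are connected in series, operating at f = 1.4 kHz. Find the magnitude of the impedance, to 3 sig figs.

34.3 Ω

ω = 2πf = 8796 rad/s
X_L = ωL = 16.7 Ω
Z = 30.0 + j16.7 Ω
|Z| = √(30.0² + 16.7²) = 34.3 Ω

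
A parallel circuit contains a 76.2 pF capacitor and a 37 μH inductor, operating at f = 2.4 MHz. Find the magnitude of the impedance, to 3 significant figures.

1550 Ω

ω = 2πf = 1.508e+07 rad/s
X_L = ωL = 558 Ω
X_C = 1/(ωC) = 870 Ω
Parallel: admittances add. Y = 1/(jωL) + jωC
Y = (0 − j0.000643) S
|Y| = 0.000643 S → |Z| = 1/|Y| = 1550 Ω, ∠Z = −∠Y = 90.0°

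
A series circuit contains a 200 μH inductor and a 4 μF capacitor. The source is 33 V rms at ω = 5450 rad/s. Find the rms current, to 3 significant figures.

737 mA

X_L = ωL = 1.09 Ω
X_C = 1/(ωC) = 45.9 Ω
Net reactance X = X_L − X_C = -44.8 Ω
Z = − j44.8 Ω
|Z| = √(0² + 44.8²) = 44.8 Ω
I = V/|Z| = 33/44.8 = 737 mA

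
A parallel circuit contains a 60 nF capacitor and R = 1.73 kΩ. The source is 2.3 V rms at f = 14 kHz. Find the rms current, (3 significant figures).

12.2 mA

ω = 2πf = 87960 rad/s
X_C = 1/(ωC) = 189 Ω
Parallel: admittances add. Y = 1/R + jωC
Y = (0.000578 + j0.00528) S
|Y| = 0.00531 S → |Z| = 1/|Y| = 188 Ω, ∠Z = −∠Y = -83.7°
I = V/|Z| = 2.3/188 = 12.2 mA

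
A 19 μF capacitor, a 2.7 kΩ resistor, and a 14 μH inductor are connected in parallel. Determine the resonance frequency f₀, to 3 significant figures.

ω₀ = 1/√(LC) = 1/√(1.4e-05 × 1.9e-05) = 61310 rad/s
f₀ = ω₀/(2π) = 9.76 kHz

9.76 kHz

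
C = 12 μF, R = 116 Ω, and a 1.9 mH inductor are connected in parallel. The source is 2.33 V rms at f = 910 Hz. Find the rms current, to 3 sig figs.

58.2 mA

ω = 2πf = 5718 rad/s
X_L = ωL = 10.9 Ω
X_C = 1/(ωC) = 14.6 Ω
Parallel: admittances add. Y = 1/R + 1/(jωL) + jωC
Y = (0.00862 − j0.0234) S
|Y| = 0.0250 S → |Z| = 1/|Y| = 40.0 Ω, ∠Z = −∠Y = 69.8°
I = V/|Z| = 2.33/40.0 = 58.2 mA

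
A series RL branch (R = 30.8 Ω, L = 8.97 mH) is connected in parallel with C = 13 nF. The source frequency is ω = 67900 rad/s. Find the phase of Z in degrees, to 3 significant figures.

83.7°

X_L = ωL = 609 Ω
X_C = 1/(ωC) = 1130 Ω
Branch 1 (R+jX_L): Z₁ = 30.8 + j609 Ω, |Z₁| = 610 Ω
Branch 2 (−jX_C): Z₂ = −j1130 Ω
Parallel: Z = Z₁Z₂/(Z₁+Z₂), |Z| = 1320 Ω, ∠Z = 83.7°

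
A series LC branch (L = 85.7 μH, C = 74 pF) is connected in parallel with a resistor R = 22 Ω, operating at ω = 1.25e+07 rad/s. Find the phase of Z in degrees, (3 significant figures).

-65.9°

X_L = ωL = 1070 Ω
X_C = 1/(ωC) = 1080 Ω
Branch 1: Z₁ = R = 22.0 Ω
Branch 2 (series LC): Z₂ = j(X_L − X_C) = −j9.83 Ω
Parallel: Z = Z₁Z₂/(Z₁+Z₂), |Z| = 8.98 Ω, ∠Z = -65.9°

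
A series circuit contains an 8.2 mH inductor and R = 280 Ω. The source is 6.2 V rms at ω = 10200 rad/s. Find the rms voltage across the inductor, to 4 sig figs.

1.775 V

X_L = ωL = 83.64 Ω
Z = 280.0 + j83.64 Ω
|Z| = √(280.0² + 83.64²) = 292.2 Ω
I = V/|Z| = 21.22 mA
V_L = I·|Z_L| = 0.02122 × 83.64 = 1.775 V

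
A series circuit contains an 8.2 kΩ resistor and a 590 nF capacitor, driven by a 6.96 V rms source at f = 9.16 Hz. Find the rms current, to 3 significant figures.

ω = 2πf = 57.55 rad/s
X_C = 1/(ωC) = 29400 Ω
Z = 8200 − j29400 Ω
|Z| = √(8200² + 29400²) = 30600 Ω
I = V/|Z| = 6.96/30600 = 228 μA

228 μA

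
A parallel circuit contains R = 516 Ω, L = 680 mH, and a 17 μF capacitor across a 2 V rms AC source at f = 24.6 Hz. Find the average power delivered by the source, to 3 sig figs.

7.75 mW

ω = 2πf = 154.6 rad/s
X_L = ωL = 105 Ω
X_C = 1/(ωC) = 381 Ω
Parallel: admittances add. Y = 1/R + 1/(jωL) + jωC
Y = (0.00194 − j0.00689) S
|Y| = 0.00715 S → |Z| = 1/|Y| = 140 Ω, ∠Z = −∠Y = 74.3°
I = V/|Z| = 14.3 mA
P = VI cos φ = 2 × 0.0143 × cos(74.3°) = 7.75 mW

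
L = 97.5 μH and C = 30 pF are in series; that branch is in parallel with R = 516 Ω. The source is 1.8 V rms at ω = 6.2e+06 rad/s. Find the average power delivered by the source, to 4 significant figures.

X_L = ωL = 604.5 Ω
X_C = 1/(ωC) = 5376 Ω
Branch 1: Z₁ = R = 516.0 Ω
Branch 2 (series LC): Z₂ = j(X_L − X_C) = −j4772 Ω
Parallel: Z = Z₁Z₂/(Z₁+Z₂), |Z| = 513.0 Ω, ∠Z = -6.172°
I = V/|Z| = 3.509 mA
P = VI cos φ = 1.8 × 0.003509 × cos(-6.172°) = 6.279 mW

6.279 mW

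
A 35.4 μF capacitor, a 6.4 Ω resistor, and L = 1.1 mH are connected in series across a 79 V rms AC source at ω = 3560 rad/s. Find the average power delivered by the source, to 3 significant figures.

X_L = ωL = 3.92 Ω
X_C = 1/(ωC) = 7.93 Ω
Net reactance X = X_L − X_C = -4.02 Ω
Z = 6.40 − j4.02 Ω
|Z| = √(6.40² + 4.02²) = 7.56 Ω
∠Z = arctan(-4.02/6.40) = -32.1°
I = V/|Z| = 10.5 A
P = VI cos φ = 79 × 10.5 × cos(-32.1°) = 699 W

699 W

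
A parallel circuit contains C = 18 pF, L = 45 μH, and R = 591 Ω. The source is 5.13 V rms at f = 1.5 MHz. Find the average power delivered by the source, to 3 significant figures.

44.5 mW

ω = 2πf = 9.425e+06 rad/s
X_L = ωL = 424 Ω
X_C = 1/(ωC) = 5890 Ω
Parallel: admittances add. Y = 1/R + 1/(jωL) + jωC
Y = (0.00169 − j0.00219) S
|Y| = 0.00277 S → |Z| = 1/|Y| = 362 Ω, ∠Z = −∠Y = 52.3°
I = V/|Z| = 14.2 mA
P = VI cos φ = 5.13 × 0.0142 × cos(52.3°) = 44.5 mW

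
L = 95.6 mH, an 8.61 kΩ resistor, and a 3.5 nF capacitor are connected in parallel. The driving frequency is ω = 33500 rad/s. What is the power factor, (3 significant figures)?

0.512

X_L = ωL = 3200 Ω
X_C = 1/(ωC) = 8530 Ω
Parallel: admittances add. Y = 1/R + 1/(jωL) + jωC
Y = (0.000116 − j0.000195) S
|Y| = 0.000227 S → |Z| = 1/|Y| = 4410 Ω, ∠Z = −∠Y = 59.2°
cos φ = cos(59.2°) = 0.512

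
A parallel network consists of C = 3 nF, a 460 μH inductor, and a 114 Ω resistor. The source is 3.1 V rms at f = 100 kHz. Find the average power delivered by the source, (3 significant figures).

ω = 2πf = 628300 rad/s
X_L = ωL = 289 Ω
X_C = 1/(ωC) = 531 Ω
Parallel: admittances add. Y = 1/R + 1/(jωL) + jωC
Y = (0.00877 − j0.00157) S
|Y| = 0.00891 S → |Z| = 1/|Y| = 112 Ω, ∠Z = −∠Y = 10.2°
I = V/|Z| = 27.6 mA
P = VI cos φ = 3.1 × 0.0276 × cos(10.2°) = 84.3 mW

84.3 mW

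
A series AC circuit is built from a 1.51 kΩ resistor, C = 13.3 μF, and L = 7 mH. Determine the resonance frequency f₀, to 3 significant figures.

522 Hz

ω₀ = 1/√(LC) = 1/√(0.007 × 1.33e-05) = 3277 rad/s
f₀ = ω₀/(2π) = 522 Hz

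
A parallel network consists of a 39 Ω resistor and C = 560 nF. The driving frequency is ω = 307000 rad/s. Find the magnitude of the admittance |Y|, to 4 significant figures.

173.8 mS

X_C = 1/(ωC) = 5.817 Ω
Parallel: admittances add. Y = 1/R + jωC
Y = (0.02564 + j0.1719) S
|Y| = 0.1738 S → |Z| = 1/|Y| = 5.753 Ω, ∠Z = −∠Y = -81.52°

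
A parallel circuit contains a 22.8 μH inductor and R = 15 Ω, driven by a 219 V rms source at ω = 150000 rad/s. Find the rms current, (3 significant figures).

X_L = ωL = 3.42 Ω
Parallel: admittances add. Y = 1/R + 1/(jωL)
Y = (0.0667 − j0.292) S
|Y| = 0.300 S → |Z| = 1/|Y| = 3.33 Ω, ∠Z = −∠Y = 77.2°
I = V/|Z| = 219/3.33 = 65.7 A

65.7 A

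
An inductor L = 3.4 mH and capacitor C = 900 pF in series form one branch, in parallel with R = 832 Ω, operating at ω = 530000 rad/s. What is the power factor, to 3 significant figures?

0.334

X_L = ωL = 1800 Ω
X_C = 1/(ωC) = 2100 Ω
Branch 1: Z₁ = R = 832 Ω
Branch 2 (series LC): Z₂ = j(X_L − X_C) = −j294 Ω
Parallel: Z = Z₁Z₂/(Z₁+Z₂), |Z| = 278 Ω, ∠Z = -70.5°
cos φ = cos(-70.5°) = 0.334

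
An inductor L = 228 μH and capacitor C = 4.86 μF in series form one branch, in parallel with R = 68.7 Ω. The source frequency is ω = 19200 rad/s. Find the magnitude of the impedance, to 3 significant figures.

X_L = ωL = 4.38 Ω
X_C = 1/(ωC) = 10.7 Ω
Branch 1: Z₁ = R = 68.7 Ω
Branch 2 (series LC): Z₂ = j(X_L − X_C) = −j6.34 Ω
Parallel: Z = Z₁Z₂/(Z₁+Z₂), |Z| = 6.31 Ω, ∠Z = -84.7°

6.31 Ω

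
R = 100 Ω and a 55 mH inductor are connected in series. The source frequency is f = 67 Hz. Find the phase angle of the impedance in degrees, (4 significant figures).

ω = 2πf = 421.0 rad/s
X_L = ωL = 23.15 Ω
Z = 100.0 + j23.15 Ω
|Z| = √(100.0² + 23.15²) = 102.6 Ω
∠Z = arctan(23.15/100.0) = 13.04°

13.04°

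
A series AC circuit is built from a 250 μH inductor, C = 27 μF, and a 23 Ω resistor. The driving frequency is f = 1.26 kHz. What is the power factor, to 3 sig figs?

ω = 2πf = 7917 rad/s
X_L = ωL = 1.98 Ω
X_C = 1/(ωC) = 4.68 Ω
Net reactance X = X_L − X_C = -2.70 Ω
Z = 23.0 − j2.70 Ω
|Z| = √(23.0² + 2.70²) = 23.2 Ω
∠Z = arctan(-2.70/23.0) = -6.69°
cos φ = cos(-6.69°) = 0.993

0.993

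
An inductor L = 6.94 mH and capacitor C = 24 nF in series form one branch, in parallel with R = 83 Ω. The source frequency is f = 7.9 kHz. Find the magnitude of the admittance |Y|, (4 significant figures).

12.22 mS

ω = 2πf = 49640 rad/s
X_L = ωL = 344.5 Ω
X_C = 1/(ωC) = 839.4 Ω
Branch 1: Z₁ = R = 83.00 Ω
Branch 2 (series LC): Z₂ = j(X_L − X_C) = −j494.9 Ω
Parallel: Z = Z₁Z₂/(Z₁+Z₂), |Z| = 81.86 Ω, ∠Z = -9.520°
|Y| = 1/|Z| = 12.22 mS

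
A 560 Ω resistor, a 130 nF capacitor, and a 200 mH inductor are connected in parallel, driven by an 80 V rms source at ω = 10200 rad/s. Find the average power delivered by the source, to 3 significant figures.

X_L = ωL = 2040 Ω
X_C = 1/(ωC) = 754 Ω
Parallel: admittances add. Y = 1/R + 1/(jωL) + jωC
Y = (0.00179 + j0.000836) S
|Y| = 0.00197 S → |Z| = 1/|Y| = 507 Ω, ∠Z = −∠Y = -25.1°
I = V/|Z| = 158 mA
P = VI cos φ = 80 × 0.158 × cos(-25.1°) = 11.4 W

11.4 W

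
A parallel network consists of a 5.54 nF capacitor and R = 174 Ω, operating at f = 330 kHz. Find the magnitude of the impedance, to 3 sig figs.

77.9 Ω

ω = 2πf = 2.073e+06 rad/s
X_C = 1/(ωC) = 87.1 Ω
Parallel: admittances add. Y = 1/R + jωC
Y = (0.00575 + j0.0115) S
|Y| = 0.0128 S → |Z| = 1/|Y| = 77.9 Ω, ∠Z = −∠Y = -63.4°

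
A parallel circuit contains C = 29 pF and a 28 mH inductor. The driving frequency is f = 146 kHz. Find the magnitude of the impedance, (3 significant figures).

81100 Ω

ω = 2πf = 917300 rad/s
X_L = ωL = 25700 Ω
X_C = 1/(ωC) = 37600 Ω
Parallel: admittances add. Y = 1/(jωL) + jωC
Y = (0 − j1.23e-05) S
|Y| = 1.23e-05 S → |Z| = 1/|Y| = 81100 Ω, ∠Z = −∠Y = 90.0°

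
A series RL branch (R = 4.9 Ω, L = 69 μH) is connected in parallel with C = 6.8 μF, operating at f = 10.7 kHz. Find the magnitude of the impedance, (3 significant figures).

2.69 Ω

ω = 2πf = 67230 rad/s
X_L = ωL = 4.64 Ω
X_C = 1/(ωC) = 2.19 Ω
Branch 1 (R+jX_L): Z₁ = 4.90 + j4.64 Ω, |Z₁| = 6.75 Ω
Branch 2 (−jX_C): Z₂ = −j2.19 Ω
Parallel: Z = Z₁Z₂/(Z₁+Z₂), |Z| = 2.69 Ω, ∠Z = -73.1°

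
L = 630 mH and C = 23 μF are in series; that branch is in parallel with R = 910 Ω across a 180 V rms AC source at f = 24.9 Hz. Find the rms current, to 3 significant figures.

ω = 2πf = 156.5 rad/s
X_L = ωL = 98.6 Ω
X_C = 1/(ωC) = 278 Ω
Branch 1: Z₁ = R = 910 Ω
Branch 2 (series LC): Z₂ = j(X_L − X_C) = −j179 Ω
Parallel: Z = Z₁Z₂/(Z₁+Z₂), |Z| = 176 Ω, ∠Z = -78.9°
I = V/|Z| = 180/176 = 1.02 A

1.02 A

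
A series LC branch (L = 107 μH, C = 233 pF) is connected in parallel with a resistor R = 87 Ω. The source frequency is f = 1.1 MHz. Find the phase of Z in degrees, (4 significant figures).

ω = 2πf = 6.912e+06 rad/s
X_L = ωL = 739.5 Ω
X_C = 1/(ωC) = 621.0 Ω
Branch 1: Z₁ = R = 87.00 Ω
Branch 2 (series LC): Z₂ = j(X_L − X_C) = j118.6 Ω
Parallel: Z = Z₁Z₂/(Z₁+Z₂), |Z| = 70.14 Ω, ∠Z = 36.27°

36.27°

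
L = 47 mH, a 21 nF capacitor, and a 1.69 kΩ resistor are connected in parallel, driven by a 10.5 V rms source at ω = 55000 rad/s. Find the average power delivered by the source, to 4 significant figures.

X_L = ωL = 2585 Ω
X_C = 1/(ωC) = 865.8 Ω
Parallel: admittances add. Y = 1/R + 1/(jωL) + jωC
Y = (0.0005917 + j0.0007682) S
|Y| = 0.0009696 S → |Z| = 1/|Y| = 1031 Ω, ∠Z = −∠Y = -52.39°
I = V/|Z| = 10.18 mA
P = VI cos φ = 10.5 × 0.01018 × cos(-52.39°) = 65.24 mW

65.24 mW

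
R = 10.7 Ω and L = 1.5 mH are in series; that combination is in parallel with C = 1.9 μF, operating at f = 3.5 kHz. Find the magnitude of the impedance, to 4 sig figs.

ω = 2πf = 21990 rad/s
X_L = ωL = 32.99 Ω
X_C = 1/(ωC) = 23.93 Ω
Branch 1 (R+jX_L): Z₁ = 10.70 + j32.99 Ω, |Z₁| = 34.68 Ω
Branch 2 (−jX_C): Z₂ = −j23.93 Ω
Parallel: Z = Z₁Z₂/(Z₁+Z₂), |Z| = 59.21 Ω, ∠Z = -58.21°

59.21 Ω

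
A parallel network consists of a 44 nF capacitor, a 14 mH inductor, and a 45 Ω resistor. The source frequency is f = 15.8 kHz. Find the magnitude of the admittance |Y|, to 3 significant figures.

ω = 2πf = 99270 rad/s
X_L = ωL = 1390 Ω
X_C = 1/(ωC) = 229 Ω
Parallel: admittances add. Y = 1/R + 1/(jωL) + jωC
Y = (0.0222 + j0.00365) S
|Y| = 0.0225 S → |Z| = 1/|Y| = 44.4 Ω, ∠Z = −∠Y = -9.32°

22.5 mS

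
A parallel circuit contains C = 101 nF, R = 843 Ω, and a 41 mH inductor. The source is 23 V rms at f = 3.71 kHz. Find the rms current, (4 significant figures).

ω = 2πf = 23310 rad/s
X_L = ωL = 955.7 Ω
X_C = 1/(ωC) = 424.7 Ω
Parallel: admittances add. Y = 1/R + 1/(jωL) + jωC
Y = (0.001186 + j0.001308) S
|Y| = 0.001766 S → |Z| = 1/|Y| = 566.3 Ω, ∠Z = −∠Y = -47.80°
I = V/|Z| = 23/566.3 = 40.61 mA

40.61 mA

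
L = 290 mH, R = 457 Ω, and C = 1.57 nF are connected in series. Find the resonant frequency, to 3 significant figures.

ω₀ = 1/√(LC) = 1/√(0.29 × 1.57e-09) = 46870 rad/s
f₀ = ω₀/(2π) = 7.46 kHz

7.46 kHz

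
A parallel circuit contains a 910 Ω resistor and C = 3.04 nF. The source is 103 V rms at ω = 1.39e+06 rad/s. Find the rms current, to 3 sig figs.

450 mA

X_C = 1/(ωC) = 237 Ω
Parallel: admittances add. Y = 1/R + jωC
Y = (0.00110 + j0.00423) S
|Y| = 0.00437 S → |Z| = 1/|Y| = 229 Ω, ∠Z = −∠Y = -75.4°
I = V/|Z| = 103/229 = 450 mA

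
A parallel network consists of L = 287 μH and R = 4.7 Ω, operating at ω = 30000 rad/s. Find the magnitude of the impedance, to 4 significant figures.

4.125 Ω

X_L = ωL = 8.610 Ω
Parallel: admittances add. Y = 1/R + 1/(jωL)
Y = (0.2128 − j0.1161) S
|Y| = 0.2424 S → |Z| = 1/|Y| = 4.125 Ω, ∠Z = −∠Y = 28.63°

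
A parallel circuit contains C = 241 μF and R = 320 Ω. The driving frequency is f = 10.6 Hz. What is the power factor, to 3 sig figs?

ω = 2πf = 66.60 rad/s
X_C = 1/(ωC) = 62.3 Ω
Parallel: admittances add. Y = 1/R + jωC
Y = (0.00313 + j0.0161) S
|Y| = 0.0164 S → |Z| = 1/|Y| = 61.2 Ω, ∠Z = −∠Y = -79.0°
cos φ = cos(-79.0°) = 0.191

0.191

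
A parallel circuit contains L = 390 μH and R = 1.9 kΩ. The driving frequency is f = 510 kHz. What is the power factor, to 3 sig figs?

0.550

ω = 2πf = 3.204e+06 rad/s
X_L = ωL = 1250 Ω
Parallel: admittances add. Y = 1/R + 1/(jωL)
Y = (0.000526 − j0.000800) S
|Y| = 0.000958 S → |Z| = 1/|Y| = 1040 Ω, ∠Z = −∠Y = 56.7°
cos φ = cos(56.7°) = 0.550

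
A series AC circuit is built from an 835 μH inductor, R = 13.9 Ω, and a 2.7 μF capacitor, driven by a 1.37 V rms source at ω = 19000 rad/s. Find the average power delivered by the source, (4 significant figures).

X_L = ωL = 15.87 Ω
X_C = 1/(ωC) = 19.49 Ω
Net reactance X = X_L − X_C = -3.628 Ω
Z = 13.90 − j3.628 Ω
|Z| = √(13.90² + 3.628²) = 14.37 Ω
∠Z = arctan(-3.628/13.90) = -14.63°
I = V/|Z| = 95.37 mA
P = VI cos φ = 1.37 × 0.09537 × cos(-14.63°) = 126.4 mW

126.4 mW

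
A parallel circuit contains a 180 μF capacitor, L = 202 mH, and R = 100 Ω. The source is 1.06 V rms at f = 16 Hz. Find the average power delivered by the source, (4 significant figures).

ω = 2πf = 100.5 rad/s
X_L = ωL = 20.31 Ω
X_C = 1/(ωC) = 55.26 Ω
Parallel: admittances add. Y = 1/R + 1/(jωL) + jωC
Y = (0.01000 − j0.03115) S
|Y| = 0.03271 S → |Z| = 1/|Y| = 30.57 Ω, ∠Z = −∠Y = 72.20°
I = V/|Z| = 34.68 mA
P = VI cos φ = 1.06 × 0.03468 × cos(72.20°) = 11.24 mW

11.24 mW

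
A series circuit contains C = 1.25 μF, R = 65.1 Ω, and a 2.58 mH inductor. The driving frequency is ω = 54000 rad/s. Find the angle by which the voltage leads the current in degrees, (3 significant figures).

X_L = ωL = 139 Ω
X_C = 1/(ωC) = 14.8 Ω
Net reactance X = X_L − X_C = 125 Ω
Z = 65.1 + j125 Ω
|Z| = √(65.1² + 125²) = 140 Ω
∠Z = arctan(125/65.1) = 62.4°

62.4°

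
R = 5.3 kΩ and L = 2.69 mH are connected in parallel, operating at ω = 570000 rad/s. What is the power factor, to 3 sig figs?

X_L = ωL = 1530 Ω
Parallel: admittances add. Y = 1/R + 1/(jωL)
Y = (0.000189 − j0.000652) S
|Y| = 0.000679 S → |Z| = 1/|Y| = 1470 Ω, ∠Z = −∠Y = 73.9°
cos φ = cos(73.9°) = 0.278

0.278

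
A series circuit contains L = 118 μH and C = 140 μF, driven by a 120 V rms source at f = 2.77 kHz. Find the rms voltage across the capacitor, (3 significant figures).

30.0 V

ω = 2πf = 17400 rad/s
X_L = ωL = 2.05 Ω
X_C = 1/(ωC) = 0.410 Ω
Net reactance X = X_L − X_C = 1.64 Ω
Z = j1.64 Ω
|Z| = √(0² + 1.64²) = 1.64 Ω
I = V/|Z| = 73.0 A
V_C = I·|Z_C| = 73.0 × 0.410 = 30.0 V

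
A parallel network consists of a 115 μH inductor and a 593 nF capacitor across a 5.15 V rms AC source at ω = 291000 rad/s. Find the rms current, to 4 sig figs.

734.8 mA

X_L = ωL = 33.47 Ω
X_C = 1/(ωC) = 5.795 Ω
Parallel: admittances add. Y = 1/(jωL) + jωC
Y = (0 + j0.1427) S
|Y| = 0.1427 S → |Z| = 1/|Y| = 7.009 Ω, ∠Z = −∠Y = -90.00°
I = V/|Z| = 5.15/7.009 = 734.8 mA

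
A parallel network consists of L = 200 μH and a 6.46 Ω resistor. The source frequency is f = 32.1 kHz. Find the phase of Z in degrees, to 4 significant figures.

ω = 2πf = 201700 rad/s
X_L = ωL = 40.34 Ω
Parallel: admittances add. Y = 1/R + 1/(jωL)
Y = (0.1548 − j0.02479) S
|Y| = 0.1568 S → |Z| = 1/|Y| = 6.379 Ω, ∠Z = −∠Y = 9.098°

9.098°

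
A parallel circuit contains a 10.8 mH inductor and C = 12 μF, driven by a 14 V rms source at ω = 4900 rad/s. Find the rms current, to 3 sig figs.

559 mA

X_L = ωL = 52.9 Ω
X_C = 1/(ωC) = 17.0 Ω
Parallel: admittances add. Y = 1/(jωL) + jωC
Y = (0 + j0.0399) S
|Y| = 0.0399 S → |Z| = 1/|Y| = 25.1 Ω, ∠Z = −∠Y = -90.0°
I = V/|Z| = 14/25.1 = 559 mA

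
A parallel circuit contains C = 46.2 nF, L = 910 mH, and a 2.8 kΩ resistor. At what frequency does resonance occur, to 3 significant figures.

776 Hz

ω₀ = 1/√(LC) = 1/√(0.91 × 4.62e-08) = 4877 rad/s
f₀ = ω₀/(2π) = 776 Hz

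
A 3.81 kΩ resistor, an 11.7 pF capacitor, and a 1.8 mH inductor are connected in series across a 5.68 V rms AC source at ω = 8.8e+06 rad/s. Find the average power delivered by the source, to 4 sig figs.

X_L = ωL = 15840 Ω
X_C = 1/(ωC) = 9713 Ω
Net reactance X = X_L − X_C = 6127 Ω
Z = 3810 + j6127 Ω
|Z| = √(3810² + 6127²) = 7215 Ω
∠Z = arctan(6127/3810) = 58.13°
I = V/|Z| = 787.2 μA
P = VI cos φ = 5.68 × 0.0007872 × cos(58.13°) = 2.361 mW

2.361 mW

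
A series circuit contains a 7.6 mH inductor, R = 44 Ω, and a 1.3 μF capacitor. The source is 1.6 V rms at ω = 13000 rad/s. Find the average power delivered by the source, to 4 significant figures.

X_L = ωL = 98.80 Ω
X_C = 1/(ωC) = 59.17 Ω
Net reactance X = X_L − X_C = 39.63 Ω
Z = 44.00 + j39.63 Ω
|Z| = √(44.00² + 39.63²) = 59.21 Ω
∠Z = arctan(39.63/44.00) = 42.01°
I = V/|Z| = 27.02 mA
P = VI cos φ = 1.6 × 0.02702 × cos(42.01°) = 32.12 mW

32.12 mW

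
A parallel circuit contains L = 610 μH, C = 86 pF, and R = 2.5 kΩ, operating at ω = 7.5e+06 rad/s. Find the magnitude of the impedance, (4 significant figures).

1710 Ω

X_L = ωL = 4575 Ω
X_C = 1/(ωC) = 1550 Ω
Parallel: admittances add. Y = 1/R + 1/(jωL) + jωC
Y = (0.0004000 + j0.0004264) S
|Y| = 0.0005847 S → |Z| = 1/|Y| = 1710 Ω, ∠Z = −∠Y = -46.83°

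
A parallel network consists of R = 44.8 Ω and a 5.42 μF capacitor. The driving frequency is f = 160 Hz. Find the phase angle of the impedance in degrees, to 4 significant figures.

-13.72°

ω = 2πf = 1005 rad/s
X_C = 1/(ωC) = 183.5 Ω
Parallel: admittances add. Y = 1/R + jωC
Y = (0.02232 + j0.005449) S
|Y| = 0.02298 S → |Z| = 1/|Y| = 43.52 Ω, ∠Z = −∠Y = -13.72°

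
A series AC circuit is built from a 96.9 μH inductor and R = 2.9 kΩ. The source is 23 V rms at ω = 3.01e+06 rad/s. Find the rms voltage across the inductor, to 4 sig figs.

2.302 V

X_L = ωL = 291.7 Ω
Z = 2900 + j291.7 Ω
|Z| = √(2900² + 291.7²) = 2915 Ω
I = V/|Z| = 7.891 mA
V_L = I·|Z_L| = 0.007891 × 291.7 = 2.302 V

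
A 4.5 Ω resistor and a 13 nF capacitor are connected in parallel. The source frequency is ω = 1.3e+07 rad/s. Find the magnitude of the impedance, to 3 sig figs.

X_C = 1/(ωC) = 5.92 Ω
Parallel: admittances add. Y = 1/R + jωC
Y = (0.222 + j0.169) S
|Y| = 0.279 S → |Z| = 1/|Y| = 3.58 Ω, ∠Z = −∠Y = -37.3°

3.58 Ω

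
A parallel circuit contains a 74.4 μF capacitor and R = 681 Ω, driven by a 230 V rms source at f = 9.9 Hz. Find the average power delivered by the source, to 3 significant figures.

77.7 W

ω = 2πf = 62.20 rad/s
X_C = 1/(ωC) = 216 Ω
Parallel: admittances add. Y = 1/R + jωC
Y = (0.00147 + j0.00463) S
|Y| = 0.00486 S → |Z| = 1/|Y| = 206 Ω, ∠Z = −∠Y = -72.4°
I = V/|Z| = 1.12 A
P = VI cos φ = 230 × 1.12 × cos(-72.4°) = 77.7 W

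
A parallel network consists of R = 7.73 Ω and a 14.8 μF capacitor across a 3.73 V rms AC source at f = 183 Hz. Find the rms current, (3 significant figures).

487 mA

ω = 2πf = 1150 rad/s
X_C = 1/(ωC) = 58.8 Ω
Parallel: admittances add. Y = 1/R + jωC
Y = (0.129 + j0.0170) S
|Y| = 0.130 S → |Z| = 1/|Y| = 7.66 Ω, ∠Z = −∠Y = -7.49°
I = V/|Z| = 3.73/7.66 = 487 mA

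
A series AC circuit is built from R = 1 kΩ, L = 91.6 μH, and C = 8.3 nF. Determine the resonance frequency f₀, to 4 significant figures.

ω₀ = 1/√(LC) = 1/√(9.16e-05 × 8.3e-09) = 1.147e+06 rad/s
f₀ = ω₀/(2π) = 182.5 kHz

182.5 kHz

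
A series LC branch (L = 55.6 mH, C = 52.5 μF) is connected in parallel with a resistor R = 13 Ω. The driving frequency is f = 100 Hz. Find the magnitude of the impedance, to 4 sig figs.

ω = 2πf = 628.3 rad/s
X_L = ωL = 34.93 Ω
X_C = 1/(ωC) = 30.32 Ω
Branch 1: Z₁ = R = 13.00 Ω
Branch 2 (series LC): Z₂ = j(X_L − X_C) = j4.619 Ω
Parallel: Z = Z₁Z₂/(Z₁+Z₂), |Z| = 4.353 Ω, ∠Z = 70.44°

4.353 Ω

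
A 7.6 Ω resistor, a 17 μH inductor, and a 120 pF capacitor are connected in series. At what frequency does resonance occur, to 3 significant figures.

ω₀ = 1/√(LC) = 1/√(1.7e-05 × 1.2e-10) = 2.214e+07 rad/s
f₀ = ω₀/(2π) = 3.52 MHz

3.52 MHz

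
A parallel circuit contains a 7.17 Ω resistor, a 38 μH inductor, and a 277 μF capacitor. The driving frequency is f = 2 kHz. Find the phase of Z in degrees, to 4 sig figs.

-84.26°

ω = 2πf = 12570 rad/s
X_L = ωL = 0.4775 Ω
X_C = 1/(ωC) = 0.2873 Ω
Parallel: admittances add. Y = 1/R + 1/(jωL) + jωC
Y = (0.1395 + j1.387) S
|Y| = 1.394 S → |Z| = 1/|Y| = 0.7175 Ω, ∠Z = −∠Y = -84.26°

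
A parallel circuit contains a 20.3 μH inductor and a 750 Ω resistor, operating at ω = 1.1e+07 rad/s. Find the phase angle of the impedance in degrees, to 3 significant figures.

73.4°

X_L = ωL = 223 Ω
Parallel: admittances add. Y = 1/R + 1/(jωL)
Y = (0.00133 − j0.00448) S
|Y| = 0.00467 S → |Z| = 1/|Y| = 214 Ω, ∠Z = −∠Y = 73.4°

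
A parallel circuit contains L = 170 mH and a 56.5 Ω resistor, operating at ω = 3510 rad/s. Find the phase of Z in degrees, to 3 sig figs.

5.41°

X_L = ωL = 597 Ω
Parallel: admittances add. Y = 1/R + 1/(jωL)
Y = (0.0177 − j0.00168) S
|Y| = 0.0178 S → |Z| = 1/|Y| = 56.2 Ω, ∠Z = −∠Y = 5.41°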